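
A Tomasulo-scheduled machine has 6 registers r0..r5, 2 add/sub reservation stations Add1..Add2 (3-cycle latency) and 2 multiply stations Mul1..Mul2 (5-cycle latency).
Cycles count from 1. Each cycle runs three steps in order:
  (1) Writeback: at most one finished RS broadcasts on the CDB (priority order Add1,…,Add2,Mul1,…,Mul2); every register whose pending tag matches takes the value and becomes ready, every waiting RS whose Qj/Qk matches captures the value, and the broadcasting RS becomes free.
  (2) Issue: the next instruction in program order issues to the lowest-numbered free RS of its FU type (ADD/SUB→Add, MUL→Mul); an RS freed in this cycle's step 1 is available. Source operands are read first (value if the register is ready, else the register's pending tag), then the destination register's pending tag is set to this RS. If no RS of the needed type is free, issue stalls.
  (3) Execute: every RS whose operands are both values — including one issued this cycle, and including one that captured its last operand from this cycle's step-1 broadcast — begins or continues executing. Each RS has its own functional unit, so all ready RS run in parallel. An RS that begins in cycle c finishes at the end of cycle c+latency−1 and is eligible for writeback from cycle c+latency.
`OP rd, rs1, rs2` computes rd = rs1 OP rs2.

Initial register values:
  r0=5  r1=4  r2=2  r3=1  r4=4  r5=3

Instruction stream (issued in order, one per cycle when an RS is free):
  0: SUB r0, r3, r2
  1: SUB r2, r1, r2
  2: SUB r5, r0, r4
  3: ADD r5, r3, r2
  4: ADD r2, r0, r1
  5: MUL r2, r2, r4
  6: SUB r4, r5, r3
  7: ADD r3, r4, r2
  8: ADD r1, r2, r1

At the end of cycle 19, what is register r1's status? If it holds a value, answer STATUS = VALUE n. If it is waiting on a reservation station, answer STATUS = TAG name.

STATUS = VALUE 16

  c1: issue SUB r0<-Add1  regs: r0:Add1,r1:4,r2:2,r3:1,r4:4,r5:3
  c2: issue SUB r2<-Add2  regs: r0:Add1,r1:4,r2:Add2,r3:1,r4:4,r5:3
  c3: stall  regs: r0:Add1,r1:4,r2:Add2,r3:1,r4:4,r5:3
  c4: CDB Add1=-1; issue SUB r5<-Add1  regs: r0:-1,r1:4,r2:Add2,r3:1,r4:4,r5:Add1
  c5: CDB Add2=2; issue ADD r5<-Add2  regs: r0:-1,r1:4,r2:2,r3:1,r4:4,r5:Add2
  c6: stall  regs: r0:-1,r1:4,r2:2,r3:1,r4:4,r5:Add2
  c7: CDB Add1=-5; issue ADD r2<-Add1  regs: r0:-1,r1:4,r2:Add1,r3:1,r4:4,r5:Add2
  c8: CDB Add2=3; issue MUL r2<-Mul1  regs: r0:-1,r1:4,r2:Mul1,r3:1,r4:4,r5:3
  c9: issue SUB r4<-Add2  regs: r0:-1,r1:4,r2:Mul1,r3:1,r4:Add2,r5:3
  c10: CDB Add1=3; issue ADD r3<-Add1  regs: r0:-1,r1:4,r2:Mul1,r3:Add1,r4:Add2,r5:3
  c11: stall  regs: r0:-1,r1:4,r2:Mul1,r3:Add1,r4:Add2,r5:3
  c12: CDB Add2=2; issue ADD r1<-Add2  regs: r0:-1,r1:Add2,r2:Mul1,r3:Add1,r4:2,r5:3
  c13: -  regs: r0:-1,r1:Add2,r2:Mul1,r3:Add1,r4:2,r5:3
  c14: -  regs: r0:-1,r1:Add2,r2:Mul1,r3:Add1,r4:2,r5:3
  c15: CDB Mul1=12  regs: r0:-1,r1:Add2,r2:12,r3:Add1,r4:2,r5:3
  c16: -  regs: r0:-1,r1:Add2,r2:12,r3:Add1,r4:2,r5:3
  c17: -  regs: r0:-1,r1:Add2,r2:12,r3:Add1,r4:2,r5:3
  c18: CDB Add1=14  regs: r0:-1,r1:Add2,r2:12,r3:14,r4:2,r5:3
  c19: CDB Add2=16  regs: r0:-1,r1:16,r2:12,r3:14,r4:2,r5:3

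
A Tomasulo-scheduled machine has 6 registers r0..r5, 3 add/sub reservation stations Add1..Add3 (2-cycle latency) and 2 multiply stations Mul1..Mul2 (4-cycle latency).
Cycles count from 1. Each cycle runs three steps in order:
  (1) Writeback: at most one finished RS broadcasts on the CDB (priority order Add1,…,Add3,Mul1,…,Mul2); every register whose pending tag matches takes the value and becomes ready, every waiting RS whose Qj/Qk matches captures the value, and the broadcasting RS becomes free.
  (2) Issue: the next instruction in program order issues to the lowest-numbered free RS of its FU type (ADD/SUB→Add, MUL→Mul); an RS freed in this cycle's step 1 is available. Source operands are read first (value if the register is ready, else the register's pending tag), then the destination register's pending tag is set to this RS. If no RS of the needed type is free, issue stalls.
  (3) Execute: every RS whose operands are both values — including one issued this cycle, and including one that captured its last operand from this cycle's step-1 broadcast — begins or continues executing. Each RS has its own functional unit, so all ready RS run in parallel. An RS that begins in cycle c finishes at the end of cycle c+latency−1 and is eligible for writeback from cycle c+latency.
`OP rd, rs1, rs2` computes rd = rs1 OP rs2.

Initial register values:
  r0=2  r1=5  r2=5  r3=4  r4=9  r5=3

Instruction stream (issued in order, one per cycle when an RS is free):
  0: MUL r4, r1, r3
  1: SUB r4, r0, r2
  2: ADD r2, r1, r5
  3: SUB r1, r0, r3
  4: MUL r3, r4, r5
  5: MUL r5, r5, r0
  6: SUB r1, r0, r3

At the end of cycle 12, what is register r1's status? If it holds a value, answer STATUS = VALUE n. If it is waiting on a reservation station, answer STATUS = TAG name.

  c1: issue MUL r4<-Mul1  regs: r0:2,r1:5,r2:5,r3:4,r4:Mul1,r5:3
  c2: issue SUB r4<-Add1  regs: r0:2,r1:5,r2:5,r3:4,r4:Add1,r5:3
  c3: issue ADD r2<-Add2  regs: r0:2,r1:5,r2:Add2,r3:4,r4:Add1,r5:3
  c4: CDB Add1=-3; issue SUB r1<-Add1  regs: r0:2,r1:Add1,r2:Add2,r3:4,r4:-3,r5:3
  c5: CDB Add2=8; issue MUL r3<-Mul2  regs: r0:2,r1:Add1,r2:8,r3:Mul2,r4:-3,r5:3
  c6: CDB Add1=-2; stall  regs: r0:2,r1:-2,r2:8,r3:Mul2,r4:-3,r5:3
  c7: CDB Mul1=20; issue MUL r5<-Mul1  regs: r0:2,r1:-2,r2:8,r3:Mul2,r4:-3,r5:Mul1
  c8: issue SUB r1<-Add1  regs: r0:2,r1:Add1,r2:8,r3:Mul2,r4:-3,r5:Mul1
  c9: CDB Mul2=-9  regs: r0:2,r1:Add1,r2:8,r3:-9,r4:-3,r5:Mul1
  c10: -  regs: r0:2,r1:Add1,r2:8,r3:-9,r4:-3,r5:Mul1
  c11: CDB Add1=11  regs: r0:2,r1:11,r2:8,r3:-9,r4:-3,r5:Mul1
  c12: CDB Mul1=6  regs: r0:2,r1:11,r2:8,r3:-9,r4:-3,r5:6

STATUS = VALUE 11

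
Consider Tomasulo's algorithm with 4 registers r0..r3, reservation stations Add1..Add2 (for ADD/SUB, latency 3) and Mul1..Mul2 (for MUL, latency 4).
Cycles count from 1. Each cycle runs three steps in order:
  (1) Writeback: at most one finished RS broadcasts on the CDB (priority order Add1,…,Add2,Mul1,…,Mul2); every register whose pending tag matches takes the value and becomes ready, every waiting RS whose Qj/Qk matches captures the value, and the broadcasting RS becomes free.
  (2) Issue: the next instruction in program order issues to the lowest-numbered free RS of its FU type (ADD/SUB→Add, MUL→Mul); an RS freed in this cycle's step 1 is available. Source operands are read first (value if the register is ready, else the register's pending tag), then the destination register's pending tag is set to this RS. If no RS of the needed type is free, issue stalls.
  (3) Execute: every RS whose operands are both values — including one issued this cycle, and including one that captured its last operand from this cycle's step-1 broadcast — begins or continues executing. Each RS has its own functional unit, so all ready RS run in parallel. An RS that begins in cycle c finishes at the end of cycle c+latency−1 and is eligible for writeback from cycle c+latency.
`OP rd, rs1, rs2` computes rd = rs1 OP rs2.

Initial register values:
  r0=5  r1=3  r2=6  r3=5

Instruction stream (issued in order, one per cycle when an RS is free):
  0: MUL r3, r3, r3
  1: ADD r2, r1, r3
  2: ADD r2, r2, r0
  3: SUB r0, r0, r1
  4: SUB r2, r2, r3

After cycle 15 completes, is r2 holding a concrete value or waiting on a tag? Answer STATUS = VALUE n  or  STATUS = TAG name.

c1: issue MUL r3<-Mul1 | r0:5,r1:3,r2:6,r3:Mul1
c2: issue ADD r2<-Add1 | r0:5,r1:3,r2:Add1,r3:Mul1
c3: issue ADD r2<-Add2 | r0:5,r1:3,r2:Add2,r3:Mul1
c4: stall | r0:5,r1:3,r2:Add2,r3:Mul1
c5: CDB Mul1=25; stall | r0:5,r1:3,r2:Add2,r3:25
c6: stall | r0:5,r1:3,r2:Add2,r3:25
c7: stall | r0:5,r1:3,r2:Add2,r3:25
c8: CDB Add1=28; issue SUB r0<-Add1 | r0:Add1,r1:3,r2:Add2,r3:25
c9: stall | r0:Add1,r1:3,r2:Add2,r3:25
c10: stall | r0:Add1,r1:3,r2:Add2,r3:25
c11: CDB Add1=2; issue SUB r2<-Add1 | r0:2,r1:3,r2:Add1,r3:25
c12: CDB Add2=33 | r0:2,r1:3,r2:Add1,r3:25
c13: - | r0:2,r1:3,r2:Add1,r3:25
c14: - | r0:2,r1:3,r2:Add1,r3:25
c15: CDB Add1=8 | r0:2,r1:3,r2:8,r3:25

STATUS = VALUE 8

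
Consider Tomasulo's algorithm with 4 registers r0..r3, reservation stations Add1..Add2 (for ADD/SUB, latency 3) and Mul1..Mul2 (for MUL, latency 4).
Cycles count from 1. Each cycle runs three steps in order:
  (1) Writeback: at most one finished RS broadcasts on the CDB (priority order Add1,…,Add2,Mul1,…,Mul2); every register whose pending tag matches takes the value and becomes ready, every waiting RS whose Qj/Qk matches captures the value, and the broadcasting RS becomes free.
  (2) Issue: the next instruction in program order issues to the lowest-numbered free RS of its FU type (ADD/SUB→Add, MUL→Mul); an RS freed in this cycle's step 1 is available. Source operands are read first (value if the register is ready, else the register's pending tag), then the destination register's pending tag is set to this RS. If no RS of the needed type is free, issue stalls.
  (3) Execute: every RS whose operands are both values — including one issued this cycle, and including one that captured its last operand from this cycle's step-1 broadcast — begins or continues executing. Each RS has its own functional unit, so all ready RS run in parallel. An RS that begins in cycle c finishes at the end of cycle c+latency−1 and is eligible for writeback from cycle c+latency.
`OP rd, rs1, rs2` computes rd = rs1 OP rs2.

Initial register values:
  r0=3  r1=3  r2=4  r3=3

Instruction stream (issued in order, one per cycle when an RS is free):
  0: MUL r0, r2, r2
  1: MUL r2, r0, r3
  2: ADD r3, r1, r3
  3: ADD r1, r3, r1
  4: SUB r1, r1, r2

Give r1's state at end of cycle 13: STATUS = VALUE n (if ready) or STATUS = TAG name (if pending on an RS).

STATUS = VALUE -39

cycle 1: issue MUL r0<-Mul1 // r0:Mul1,r1:3,r2:4,r3:3
cycle 2: issue MUL r2<-Mul2 // r0:Mul1,r1:3,r2:Mul2,r3:3
cycle 3: issue ADD r3<-Add1 // r0:Mul1,r1:3,r2:Mul2,r3:Add1
cycle 4: issue ADD r1<-Add2 // r0:Mul1,r1:Add2,r2:Mul2,r3:Add1
cycle 5: CDB Mul1=16; stall // r0:16,r1:Add2,r2:Mul2,r3:Add1
cycle 6: CDB Add1=6; issue SUB r1<-Add1 // r0:16,r1:Add1,r2:Mul2,r3:6
cycle 7: - // r0:16,r1:Add1,r2:Mul2,r3:6
cycle 8: - // r0:16,r1:Add1,r2:Mul2,r3:6
cycle 9: CDB Add2=9 // r0:16,r1:Add1,r2:Mul2,r3:6
cycle 10: CDB Mul2=48 // r0:16,r1:Add1,r2:48,r3:6
cycle 11: - // r0:16,r1:Add1,r2:48,r3:6
cycle 12: - // r0:16,r1:Add1,r2:48,r3:6
cycle 13: CDB Add1=-39 // r0:16,r1:-39,r2:48,r3:6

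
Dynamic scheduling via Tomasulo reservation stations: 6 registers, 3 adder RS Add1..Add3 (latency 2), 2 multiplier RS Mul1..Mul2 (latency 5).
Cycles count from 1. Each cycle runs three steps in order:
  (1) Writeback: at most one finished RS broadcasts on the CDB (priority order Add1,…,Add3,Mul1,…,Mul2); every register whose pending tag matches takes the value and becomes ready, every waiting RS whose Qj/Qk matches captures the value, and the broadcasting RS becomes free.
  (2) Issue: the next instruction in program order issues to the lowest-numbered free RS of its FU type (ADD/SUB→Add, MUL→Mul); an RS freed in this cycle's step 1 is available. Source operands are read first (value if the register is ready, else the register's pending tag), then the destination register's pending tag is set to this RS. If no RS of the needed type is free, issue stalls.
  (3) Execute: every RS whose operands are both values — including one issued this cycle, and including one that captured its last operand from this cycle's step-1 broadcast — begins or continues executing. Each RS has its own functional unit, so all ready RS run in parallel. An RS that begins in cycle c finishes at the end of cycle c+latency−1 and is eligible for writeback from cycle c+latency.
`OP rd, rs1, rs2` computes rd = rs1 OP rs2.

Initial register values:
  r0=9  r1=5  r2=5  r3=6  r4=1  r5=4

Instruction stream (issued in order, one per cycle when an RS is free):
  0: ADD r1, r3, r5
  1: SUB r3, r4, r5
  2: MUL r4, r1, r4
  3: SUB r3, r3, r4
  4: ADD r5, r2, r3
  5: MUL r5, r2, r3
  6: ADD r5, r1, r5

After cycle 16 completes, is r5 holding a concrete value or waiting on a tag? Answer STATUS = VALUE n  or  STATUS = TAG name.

STATUS = TAG Add3

c1: issue ADD r1<-Add1 | r0:9,r1:Add1,r2:5,r3:6,r4:1,r5:4
c2: issue SUB r3<-Add2 | r0:9,r1:Add1,r2:5,r3:Add2,r4:1,r5:4
c3: CDB Add1=10; issue MUL r4<-Mul1 | r0:9,r1:10,r2:5,r3:Add2,r4:Mul1,r5:4
c4: CDB Add2=-3; issue SUB r3<-Add1 | r0:9,r1:10,r2:5,r3:Add1,r4:Mul1,r5:4
c5: issue ADD r5<-Add2 | r0:9,r1:10,r2:5,r3:Add1,r4:Mul1,r5:Add2
c6: issue MUL r5<-Mul2 | r0:9,r1:10,r2:5,r3:Add1,r4:Mul1,r5:Mul2
c7: issue ADD r5<-Add3 | r0:9,r1:10,r2:5,r3:Add1,r4:Mul1,r5:Add3
c8: CDB Mul1=10 | r0:9,r1:10,r2:5,r3:Add1,r4:10,r5:Add3
c9: - | r0:9,r1:10,r2:5,r3:Add1,r4:10,r5:Add3
c10: CDB Add1=-13 | r0:9,r1:10,r2:5,r3:-13,r4:10,r5:Add3
c11: - | r0:9,r1:10,r2:5,r3:-13,r4:10,r5:Add3
c12: CDB Add2=-8 | r0:9,r1:10,r2:5,r3:-13,r4:10,r5:Add3
c13: - | r0:9,r1:10,r2:5,r3:-13,r4:10,r5:Add3
c14: - | r0:9,r1:10,r2:5,r3:-13,r4:10,r5:Add3
c15: CDB Mul2=-65 | r0:9,r1:10,r2:5,r3:-13,r4:10,r5:Add3
c16: - | r0:9,r1:10,r2:5,r3:-13,r4:10,r5:Add3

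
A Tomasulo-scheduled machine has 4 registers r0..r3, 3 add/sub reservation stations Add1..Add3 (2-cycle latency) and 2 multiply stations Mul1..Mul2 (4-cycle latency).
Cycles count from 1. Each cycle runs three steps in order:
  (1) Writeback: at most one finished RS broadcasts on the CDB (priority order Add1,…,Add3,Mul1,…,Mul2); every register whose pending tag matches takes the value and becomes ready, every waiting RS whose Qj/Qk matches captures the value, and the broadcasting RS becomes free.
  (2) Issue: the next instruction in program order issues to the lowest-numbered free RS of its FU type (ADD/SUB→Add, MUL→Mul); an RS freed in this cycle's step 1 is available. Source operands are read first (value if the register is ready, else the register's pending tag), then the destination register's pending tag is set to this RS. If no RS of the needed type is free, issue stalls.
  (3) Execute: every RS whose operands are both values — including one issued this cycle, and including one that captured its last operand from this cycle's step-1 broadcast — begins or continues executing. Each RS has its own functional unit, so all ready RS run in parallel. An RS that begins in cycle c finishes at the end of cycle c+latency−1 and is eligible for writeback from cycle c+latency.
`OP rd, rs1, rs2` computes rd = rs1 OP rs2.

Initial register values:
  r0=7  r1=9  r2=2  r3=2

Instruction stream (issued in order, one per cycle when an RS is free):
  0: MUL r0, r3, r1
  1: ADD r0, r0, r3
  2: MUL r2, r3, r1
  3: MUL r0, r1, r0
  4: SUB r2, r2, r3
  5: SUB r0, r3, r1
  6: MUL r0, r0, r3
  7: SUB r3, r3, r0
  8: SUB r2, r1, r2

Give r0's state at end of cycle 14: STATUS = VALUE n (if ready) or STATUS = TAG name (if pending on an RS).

  c1: issue MUL r0<-Mul1  regs: r0:Mul1,r1:9,r2:2,r3:2
  c2: issue ADD r0<-Add1  regs: r0:Add1,r1:9,r2:2,r3:2
  c3: issue MUL r2<-Mul2  regs: r0:Add1,r1:9,r2:Mul2,r3:2
  c4: stall  regs: r0:Add1,r1:9,r2:Mul2,r3:2
  c5: CDB Mul1=18; issue MUL r0<-Mul1  regs: r0:Mul1,r1:9,r2:Mul2,r3:2
  c6: issue SUB r2<-Add2  regs: r0:Mul1,r1:9,r2:Add2,r3:2
  c7: CDB Add1=20; issue SUB r0<-Add1  regs: r0:Add1,r1:9,r2:Add2,r3:2
  c8: CDB Mul2=18; issue MUL r0<-Mul2  regs: r0:Mul2,r1:9,r2:Add2,r3:2
  c9: CDB Add1=-7; issue SUB r3<-Add1  regs: r0:Mul2,r1:9,r2:Add2,r3:Add1
  c10: CDB Add2=16; issue SUB r2<-Add2  regs: r0:Mul2,r1:9,r2:Add2,r3:Add1
  c11: CDB Mul1=180  regs: r0:Mul2,r1:9,r2:Add2,r3:Add1
  c12: CDB Add2=-7  regs: r0:Mul2,r1:9,r2:-7,r3:Add1
  c13: CDB Mul2=-14  regs: r0:-14,r1:9,r2:-7,r3:Add1
  c14: -  regs: r0:-14,r1:9,r2:-7,r3:Add1

STATUS = VALUE -14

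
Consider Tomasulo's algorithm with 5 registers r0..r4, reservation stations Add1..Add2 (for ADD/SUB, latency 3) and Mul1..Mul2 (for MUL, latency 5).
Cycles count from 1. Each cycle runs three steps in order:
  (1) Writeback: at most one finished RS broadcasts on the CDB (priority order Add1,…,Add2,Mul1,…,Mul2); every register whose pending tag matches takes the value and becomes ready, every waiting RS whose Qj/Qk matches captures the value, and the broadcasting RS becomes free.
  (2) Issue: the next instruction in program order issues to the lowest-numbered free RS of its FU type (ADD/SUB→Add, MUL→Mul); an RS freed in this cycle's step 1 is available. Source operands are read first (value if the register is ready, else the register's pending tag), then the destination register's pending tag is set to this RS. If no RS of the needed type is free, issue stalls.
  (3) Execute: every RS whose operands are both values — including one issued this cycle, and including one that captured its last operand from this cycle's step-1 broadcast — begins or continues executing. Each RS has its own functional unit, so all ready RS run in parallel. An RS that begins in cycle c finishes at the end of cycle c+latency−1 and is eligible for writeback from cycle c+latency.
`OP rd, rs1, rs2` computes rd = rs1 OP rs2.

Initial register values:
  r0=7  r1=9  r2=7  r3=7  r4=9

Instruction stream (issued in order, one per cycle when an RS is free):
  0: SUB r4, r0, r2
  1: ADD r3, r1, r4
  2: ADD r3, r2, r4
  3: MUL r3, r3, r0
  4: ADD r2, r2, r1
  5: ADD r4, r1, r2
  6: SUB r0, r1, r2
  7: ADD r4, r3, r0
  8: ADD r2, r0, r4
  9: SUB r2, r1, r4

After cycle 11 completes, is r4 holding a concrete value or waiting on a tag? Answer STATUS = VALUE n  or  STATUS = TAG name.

STATUS = TAG Add2

cycle 1: issue SUB r4<-Add1 // r0:7,r1:9,r2:7,r3:7,r4:Add1
cycle 2: issue ADD r3<-Add2 // r0:7,r1:9,r2:7,r3:Add2,r4:Add1
cycle 3: stall // r0:7,r1:9,r2:7,r3:Add2,r4:Add1
cycle 4: CDB Add1=0; issue ADD r3<-Add1 // r0:7,r1:9,r2:7,r3:Add1,r4:0
cycle 5: issue MUL r3<-Mul1 // r0:7,r1:9,r2:7,r3:Mul1,r4:0
cycle 6: stall // r0:7,r1:9,r2:7,r3:Mul1,r4:0
cycle 7: CDB Add1=7; issue ADD r2<-Add1 // r0:7,r1:9,r2:Add1,r3:Mul1,r4:0
cycle 8: CDB Add2=9; issue ADD r4<-Add2 // r0:7,r1:9,r2:Add1,r3:Mul1,r4:Add2
cycle 9: stall // r0:7,r1:9,r2:Add1,r3:Mul1,r4:Add2
cycle 10: CDB Add1=16; issue SUB r0<-Add1 // r0:Add1,r1:9,r2:16,r3:Mul1,r4:Add2
cycle 11: stall // r0:Add1,r1:9,r2:16,r3:Mul1,r4:Add2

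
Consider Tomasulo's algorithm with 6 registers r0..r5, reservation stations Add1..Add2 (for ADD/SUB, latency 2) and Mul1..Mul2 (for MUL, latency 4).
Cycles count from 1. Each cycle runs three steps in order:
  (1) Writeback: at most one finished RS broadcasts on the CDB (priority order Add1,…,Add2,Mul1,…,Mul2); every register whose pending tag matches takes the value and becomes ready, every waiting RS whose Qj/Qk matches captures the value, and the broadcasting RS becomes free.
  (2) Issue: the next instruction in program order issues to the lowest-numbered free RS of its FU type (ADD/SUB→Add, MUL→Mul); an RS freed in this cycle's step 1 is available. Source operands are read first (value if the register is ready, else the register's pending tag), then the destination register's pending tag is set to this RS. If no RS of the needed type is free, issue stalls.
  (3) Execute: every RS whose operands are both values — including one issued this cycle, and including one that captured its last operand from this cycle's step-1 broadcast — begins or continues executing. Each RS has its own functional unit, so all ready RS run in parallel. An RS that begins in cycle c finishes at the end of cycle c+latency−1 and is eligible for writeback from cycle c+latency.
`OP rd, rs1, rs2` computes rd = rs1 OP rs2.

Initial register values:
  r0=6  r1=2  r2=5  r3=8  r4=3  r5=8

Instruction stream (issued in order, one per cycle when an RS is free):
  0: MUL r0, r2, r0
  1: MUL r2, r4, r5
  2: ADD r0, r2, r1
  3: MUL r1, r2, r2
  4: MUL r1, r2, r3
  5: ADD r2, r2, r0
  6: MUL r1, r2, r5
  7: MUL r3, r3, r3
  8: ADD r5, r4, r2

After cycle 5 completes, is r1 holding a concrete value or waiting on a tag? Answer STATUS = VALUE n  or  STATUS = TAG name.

c1: issue MUL r0<-Mul1 | r0:Mul1,r1:2,r2:5,r3:8,r4:3,r5:8
c2: issue MUL r2<-Mul2 | r0:Mul1,r1:2,r2:Mul2,r3:8,r4:3,r5:8
c3: issue ADD r0<-Add1 | r0:Add1,r1:2,r2:Mul2,r3:8,r4:3,r5:8
c4: stall | r0:Add1,r1:2,r2:Mul2,r3:8,r4:3,r5:8
c5: CDB Mul1=30; issue MUL r1<-Mul1 | r0:Add1,r1:Mul1,r2:Mul2,r3:8,r4:3,r5:8

STATUS = TAG Mul1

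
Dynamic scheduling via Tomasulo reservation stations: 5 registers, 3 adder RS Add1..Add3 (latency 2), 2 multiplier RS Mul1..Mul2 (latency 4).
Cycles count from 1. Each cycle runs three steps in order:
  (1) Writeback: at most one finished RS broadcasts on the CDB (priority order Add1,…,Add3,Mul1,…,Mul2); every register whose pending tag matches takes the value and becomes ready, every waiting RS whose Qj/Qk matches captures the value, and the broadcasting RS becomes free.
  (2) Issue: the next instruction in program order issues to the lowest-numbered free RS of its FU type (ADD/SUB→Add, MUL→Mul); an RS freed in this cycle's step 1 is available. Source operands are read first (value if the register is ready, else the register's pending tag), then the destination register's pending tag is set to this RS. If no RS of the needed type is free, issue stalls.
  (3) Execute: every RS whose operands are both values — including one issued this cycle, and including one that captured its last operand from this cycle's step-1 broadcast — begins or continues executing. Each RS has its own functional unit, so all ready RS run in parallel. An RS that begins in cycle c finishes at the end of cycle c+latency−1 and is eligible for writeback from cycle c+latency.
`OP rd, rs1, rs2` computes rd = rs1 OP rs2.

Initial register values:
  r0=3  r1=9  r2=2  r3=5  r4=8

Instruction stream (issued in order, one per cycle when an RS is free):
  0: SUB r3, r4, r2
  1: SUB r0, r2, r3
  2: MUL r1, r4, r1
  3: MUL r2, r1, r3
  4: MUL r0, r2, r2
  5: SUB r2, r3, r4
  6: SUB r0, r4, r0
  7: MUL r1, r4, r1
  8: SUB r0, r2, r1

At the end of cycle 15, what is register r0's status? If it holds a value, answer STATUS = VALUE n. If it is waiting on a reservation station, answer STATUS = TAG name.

STATUS = TAG Add1

c1: issue SUB r3<-Add1 | r0:3,r1:9,r2:2,r3:Add1,r4:8
c2: issue SUB r0<-Add2 | r0:Add2,r1:9,r2:2,r3:Add1,r4:8
c3: CDB Add1=6; issue MUL r1<-Mul1 | r0:Add2,r1:Mul1,r2:2,r3:6,r4:8
c4: issue MUL r2<-Mul2 | r0:Add2,r1:Mul1,r2:Mul2,r3:6,r4:8
c5: CDB Add2=-4; stall | r0:-4,r1:Mul1,r2:Mul2,r3:6,r4:8
c6: stall | r0:-4,r1:Mul1,r2:Mul2,r3:6,r4:8
c7: CDB Mul1=72; issue MUL r0<-Mul1 | r0:Mul1,r1:72,r2:Mul2,r3:6,r4:8
c8: issue SUB r2<-Add1 | r0:Mul1,r1:72,r2:Add1,r3:6,r4:8
c9: issue SUB r0<-Add2 | r0:Add2,r1:72,r2:Add1,r3:6,r4:8
c10: CDB Add1=-2; stall | r0:Add2,r1:72,r2:-2,r3:6,r4:8
c11: CDB Mul2=432; issue MUL r1<-Mul2 | r0:Add2,r1:Mul2,r2:-2,r3:6,r4:8
c12: issue SUB r0<-Add1 | r0:Add1,r1:Mul2,r2:-2,r3:6,r4:8
c13: - | r0:Add1,r1:Mul2,r2:-2,r3:6,r4:8
c14: - | r0:Add1,r1:Mul2,r2:-2,r3:6,r4:8
c15: CDB Mul1=186624 | r0:Add1,r1:Mul2,r2:-2,r3:6,r4:8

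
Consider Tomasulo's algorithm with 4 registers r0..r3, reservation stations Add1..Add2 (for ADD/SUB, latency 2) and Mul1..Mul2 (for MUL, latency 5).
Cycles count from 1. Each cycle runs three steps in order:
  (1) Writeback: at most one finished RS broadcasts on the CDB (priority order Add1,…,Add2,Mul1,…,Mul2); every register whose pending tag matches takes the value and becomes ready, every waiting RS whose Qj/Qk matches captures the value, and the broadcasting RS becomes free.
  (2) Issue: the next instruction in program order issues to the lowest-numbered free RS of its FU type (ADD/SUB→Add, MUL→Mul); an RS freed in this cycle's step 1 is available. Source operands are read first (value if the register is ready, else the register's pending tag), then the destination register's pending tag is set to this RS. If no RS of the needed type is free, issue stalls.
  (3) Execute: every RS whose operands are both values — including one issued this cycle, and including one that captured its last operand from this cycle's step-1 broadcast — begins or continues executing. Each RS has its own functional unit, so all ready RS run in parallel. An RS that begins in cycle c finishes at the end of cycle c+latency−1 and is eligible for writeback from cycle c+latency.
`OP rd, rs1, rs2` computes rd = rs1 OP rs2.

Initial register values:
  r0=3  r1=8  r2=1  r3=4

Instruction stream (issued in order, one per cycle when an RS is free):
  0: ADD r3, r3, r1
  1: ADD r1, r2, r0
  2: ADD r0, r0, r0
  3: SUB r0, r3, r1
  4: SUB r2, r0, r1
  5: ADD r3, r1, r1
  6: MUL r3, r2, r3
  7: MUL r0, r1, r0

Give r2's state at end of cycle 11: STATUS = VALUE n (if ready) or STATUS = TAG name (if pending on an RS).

cycle 1: issue ADD r3<-Add1 // r0:3,r1:8,r2:1,r3:Add1
cycle 2: issue ADD r1<-Add2 // r0:3,r1:Add2,r2:1,r3:Add1
cycle 3: CDB Add1=12; issue ADD r0<-Add1 // r0:Add1,r1:Add2,r2:1,r3:12
cycle 4: CDB Add2=4; issue SUB r0<-Add2 // r0:Add2,r1:4,r2:1,r3:12
cycle 5: CDB Add1=6; issue SUB r2<-Add1 // r0:Add2,r1:4,r2:Add1,r3:12
cycle 6: CDB Add2=8; issue ADD r3<-Add2 // r0:8,r1:4,r2:Add1,r3:Add2
cycle 7: issue MUL r3<-Mul1 // r0:8,r1:4,r2:Add1,r3:Mul1
cycle 8: CDB Add1=4; issue MUL r0<-Mul2 // r0:Mul2,r1:4,r2:4,r3:Mul1
cycle 9: CDB Add2=8 // r0:Mul2,r1:4,r2:4,r3:Mul1
cycle 10: - // r0:Mul2,r1:4,r2:4,r3:Mul1
cycle 11: - // r0:Mul2,r1:4,r2:4,r3:Mul1

STATUS = VALUE 4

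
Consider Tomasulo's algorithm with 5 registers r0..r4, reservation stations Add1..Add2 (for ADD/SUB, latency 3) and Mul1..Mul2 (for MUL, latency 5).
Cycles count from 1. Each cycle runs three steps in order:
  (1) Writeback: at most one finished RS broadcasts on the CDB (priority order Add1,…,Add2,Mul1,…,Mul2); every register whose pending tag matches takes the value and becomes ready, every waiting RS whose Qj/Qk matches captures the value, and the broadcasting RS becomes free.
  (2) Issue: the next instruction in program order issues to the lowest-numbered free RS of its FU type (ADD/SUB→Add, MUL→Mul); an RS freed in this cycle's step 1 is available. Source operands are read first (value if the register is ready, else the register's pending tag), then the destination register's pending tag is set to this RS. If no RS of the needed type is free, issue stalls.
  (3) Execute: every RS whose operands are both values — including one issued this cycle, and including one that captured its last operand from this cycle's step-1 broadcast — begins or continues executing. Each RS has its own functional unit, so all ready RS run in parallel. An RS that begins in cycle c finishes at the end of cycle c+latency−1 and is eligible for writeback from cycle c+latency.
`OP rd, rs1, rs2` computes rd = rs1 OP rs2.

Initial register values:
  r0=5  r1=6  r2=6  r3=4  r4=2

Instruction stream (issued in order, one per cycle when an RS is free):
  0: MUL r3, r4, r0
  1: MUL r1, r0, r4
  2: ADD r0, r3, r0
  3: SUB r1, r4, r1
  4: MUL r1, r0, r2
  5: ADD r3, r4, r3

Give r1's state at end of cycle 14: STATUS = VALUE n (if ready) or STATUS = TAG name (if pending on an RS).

c1: issue MUL r3<-Mul1 | r0:5,r1:6,r2:6,r3:Mul1,r4:2
c2: issue MUL r1<-Mul2 | r0:5,r1:Mul2,r2:6,r3:Mul1,r4:2
c3: issue ADD r0<-Add1 | r0:Add1,r1:Mul2,r2:6,r3:Mul1,r4:2
c4: issue SUB r1<-Add2 | r0:Add1,r1:Add2,r2:6,r3:Mul1,r4:2
c5: stall | r0:Add1,r1:Add2,r2:6,r3:Mul1,r4:2
c6: CDB Mul1=10; issue MUL r1<-Mul1 | r0:Add1,r1:Mul1,r2:6,r3:10,r4:2
c7: CDB Mul2=10; stall | r0:Add1,r1:Mul1,r2:6,r3:10,r4:2
c8: stall | r0:Add1,r1:Mul1,r2:6,r3:10,r4:2
c9: CDB Add1=15; issue ADD r3<-Add1 | r0:15,r1:Mul1,r2:6,r3:Add1,r4:2
c10: CDB Add2=-8 | r0:15,r1:Mul1,r2:6,r3:Add1,r4:2
c11: - | r0:15,r1:Mul1,r2:6,r3:Add1,r4:2
c12: CDB Add1=12 | r0:15,r1:Mul1,r2:6,r3:12,r4:2
c13: - | r0:15,r1:Mul1,r2:6,r3:12,r4:2
c14: CDB Mul1=90 | r0:15,r1:90,r2:6,r3:12,r4:2

STATUS = VALUE 90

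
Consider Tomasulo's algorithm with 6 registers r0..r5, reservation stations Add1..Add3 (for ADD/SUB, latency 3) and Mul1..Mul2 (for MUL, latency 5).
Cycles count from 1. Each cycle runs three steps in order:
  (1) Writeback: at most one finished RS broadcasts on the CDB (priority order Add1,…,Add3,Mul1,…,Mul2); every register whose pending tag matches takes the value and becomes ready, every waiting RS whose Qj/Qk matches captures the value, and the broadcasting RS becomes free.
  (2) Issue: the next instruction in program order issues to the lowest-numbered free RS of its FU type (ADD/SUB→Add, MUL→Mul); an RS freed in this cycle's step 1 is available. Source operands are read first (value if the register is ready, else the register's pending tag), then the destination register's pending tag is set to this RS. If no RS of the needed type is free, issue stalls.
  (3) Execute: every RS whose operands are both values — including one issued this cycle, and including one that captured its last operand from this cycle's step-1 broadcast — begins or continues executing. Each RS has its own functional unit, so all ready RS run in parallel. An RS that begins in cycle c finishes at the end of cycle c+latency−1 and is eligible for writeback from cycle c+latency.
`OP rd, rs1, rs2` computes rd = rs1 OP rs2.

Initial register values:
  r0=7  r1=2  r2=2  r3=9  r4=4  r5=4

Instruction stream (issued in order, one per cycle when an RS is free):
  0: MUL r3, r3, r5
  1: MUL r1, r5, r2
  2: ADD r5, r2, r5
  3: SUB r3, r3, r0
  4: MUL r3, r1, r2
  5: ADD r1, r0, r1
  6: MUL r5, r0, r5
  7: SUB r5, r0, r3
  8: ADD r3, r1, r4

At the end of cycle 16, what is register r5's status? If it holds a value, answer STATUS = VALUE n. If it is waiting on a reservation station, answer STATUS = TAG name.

c1: issue MUL r3<-Mul1 | r0:7,r1:2,r2:2,r3:Mul1,r4:4,r5:4
c2: issue MUL r1<-Mul2 | r0:7,r1:Mul2,r2:2,r3:Mul1,r4:4,r5:4
c3: issue ADD r5<-Add1 | r0:7,r1:Mul2,r2:2,r3:Mul1,r4:4,r5:Add1
c4: issue SUB r3<-Add2 | r0:7,r1:Mul2,r2:2,r3:Add2,r4:4,r5:Add1
c5: stall | r0:7,r1:Mul2,r2:2,r3:Add2,r4:4,r5:Add1
c6: CDB Add1=6; stall | r0:7,r1:Mul2,r2:2,r3:Add2,r4:4,r5:6
c7: CDB Mul1=36; issue MUL r3<-Mul1 | r0:7,r1:Mul2,r2:2,r3:Mul1,r4:4,r5:6
c8: CDB Mul2=8; issue ADD r1<-Add1 | r0:7,r1:Add1,r2:2,r3:Mul1,r4:4,r5:6
c9: issue MUL r5<-Mul2 | r0:7,r1:Add1,r2:2,r3:Mul1,r4:4,r5:Mul2
c10: CDB Add2=29; issue SUB r5<-Add2 | r0:7,r1:Add1,r2:2,r3:Mul1,r4:4,r5:Add2
c11: CDB Add1=15; issue ADD r3<-Add1 | r0:7,r1:15,r2:2,r3:Add1,r4:4,r5:Add2
c12: - | r0:7,r1:15,r2:2,r3:Add1,r4:4,r5:Add2
c13: CDB Mul1=16 | r0:7,r1:15,r2:2,r3:Add1,r4:4,r5:Add2
c14: CDB Add1=19 | r0:7,r1:15,r2:2,r3:19,r4:4,r5:Add2
c15: CDB Mul2=42 | r0:7,r1:15,r2:2,r3:19,r4:4,r5:Add2
c16: CDB Add2=-9 | r0:7,r1:15,r2:2,r3:19,r4:4,r5:-9

STATUS = VALUE -9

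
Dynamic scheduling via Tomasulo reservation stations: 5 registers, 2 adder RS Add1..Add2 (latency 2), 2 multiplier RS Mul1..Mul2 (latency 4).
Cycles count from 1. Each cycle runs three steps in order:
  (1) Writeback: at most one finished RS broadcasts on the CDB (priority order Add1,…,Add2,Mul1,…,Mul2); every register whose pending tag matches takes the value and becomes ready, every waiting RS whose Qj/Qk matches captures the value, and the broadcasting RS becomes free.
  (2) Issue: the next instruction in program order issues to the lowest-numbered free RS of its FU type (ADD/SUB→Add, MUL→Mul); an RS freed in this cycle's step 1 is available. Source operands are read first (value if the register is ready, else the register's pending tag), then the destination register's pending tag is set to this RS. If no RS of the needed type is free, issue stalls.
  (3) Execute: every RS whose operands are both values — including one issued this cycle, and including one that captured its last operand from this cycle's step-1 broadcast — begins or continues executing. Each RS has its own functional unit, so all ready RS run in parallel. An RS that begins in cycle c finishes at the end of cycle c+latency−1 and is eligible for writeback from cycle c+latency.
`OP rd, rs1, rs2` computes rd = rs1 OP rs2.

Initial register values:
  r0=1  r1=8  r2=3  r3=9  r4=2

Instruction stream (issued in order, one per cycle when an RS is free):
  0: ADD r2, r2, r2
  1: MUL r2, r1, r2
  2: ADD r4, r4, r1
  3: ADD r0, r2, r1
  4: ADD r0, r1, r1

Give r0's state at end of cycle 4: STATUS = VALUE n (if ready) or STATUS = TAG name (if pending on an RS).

STATUS = TAG Add2

cycle 1: issue ADD r2<-Add1 // r0:1,r1:8,r2:Add1,r3:9,r4:2
cycle 2: issue MUL r2<-Mul1 // r0:1,r1:8,r2:Mul1,r3:9,r4:2
cycle 3: CDB Add1=6; issue ADD r4<-Add1 // r0:1,r1:8,r2:Mul1,r3:9,r4:Add1
cycle 4: issue ADD r0<-Add2 // r0:Add2,r1:8,r2:Mul1,r3:9,r4:Add1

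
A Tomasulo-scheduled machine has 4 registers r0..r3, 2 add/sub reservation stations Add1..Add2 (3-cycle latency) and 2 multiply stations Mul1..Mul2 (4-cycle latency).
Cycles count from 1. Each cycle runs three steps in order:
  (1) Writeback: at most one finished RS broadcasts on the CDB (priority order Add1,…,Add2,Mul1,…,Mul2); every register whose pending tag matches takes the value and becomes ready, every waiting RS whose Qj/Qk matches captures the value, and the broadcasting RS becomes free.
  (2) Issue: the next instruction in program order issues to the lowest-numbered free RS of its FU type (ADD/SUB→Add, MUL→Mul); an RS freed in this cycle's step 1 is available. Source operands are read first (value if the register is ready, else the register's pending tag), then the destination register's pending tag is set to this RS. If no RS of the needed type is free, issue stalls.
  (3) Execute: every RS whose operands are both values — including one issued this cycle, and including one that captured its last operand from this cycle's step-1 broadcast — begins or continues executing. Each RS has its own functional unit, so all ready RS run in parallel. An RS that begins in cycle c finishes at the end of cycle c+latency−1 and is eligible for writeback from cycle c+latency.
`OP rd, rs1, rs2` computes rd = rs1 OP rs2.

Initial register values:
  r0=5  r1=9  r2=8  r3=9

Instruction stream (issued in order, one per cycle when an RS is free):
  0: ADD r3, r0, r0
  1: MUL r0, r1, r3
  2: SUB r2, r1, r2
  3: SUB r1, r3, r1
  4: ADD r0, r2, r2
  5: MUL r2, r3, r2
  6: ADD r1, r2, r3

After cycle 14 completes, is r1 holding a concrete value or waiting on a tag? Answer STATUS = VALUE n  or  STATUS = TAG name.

STATUS = VALUE 20

cycle 1: issue ADD r3<-Add1 // r0:5,r1:9,r2:8,r3:Add1
cycle 2: issue MUL r0<-Mul1 // r0:Mul1,r1:9,r2:8,r3:Add1
cycle 3: issue SUB r2<-Add2 // r0:Mul1,r1:9,r2:Add2,r3:Add1
cycle 4: CDB Add1=10; issue SUB r1<-Add1 // r0:Mul1,r1:Add1,r2:Add2,r3:10
cycle 5: stall // r0:Mul1,r1:Add1,r2:Add2,r3:10
cycle 6: CDB Add2=1; issue ADD r0<-Add2 // r0:Add2,r1:Add1,r2:1,r3:10
cycle 7: CDB Add1=1; issue MUL r2<-Mul2 // r0:Add2,r1:1,r2:Mul2,r3:10
cycle 8: CDB Mul1=90; issue ADD r1<-Add1 // r0:Add2,r1:Add1,r2:Mul2,r3:10
cycle 9: CDB Add2=2 // r0:2,r1:Add1,r2:Mul2,r3:10
cycle 10: - // r0:2,r1:Add1,r2:Mul2,r3:10
cycle 11: CDB Mul2=10 // r0:2,r1:Add1,r2:10,r3:10
cycle 12: - // r0:2,r1:Add1,r2:10,r3:10
cycle 13: - // r0:2,r1:Add1,r2:10,r3:10
cycle 14: CDB Add1=20 // r0:2,r1:20,r2:10,r3:10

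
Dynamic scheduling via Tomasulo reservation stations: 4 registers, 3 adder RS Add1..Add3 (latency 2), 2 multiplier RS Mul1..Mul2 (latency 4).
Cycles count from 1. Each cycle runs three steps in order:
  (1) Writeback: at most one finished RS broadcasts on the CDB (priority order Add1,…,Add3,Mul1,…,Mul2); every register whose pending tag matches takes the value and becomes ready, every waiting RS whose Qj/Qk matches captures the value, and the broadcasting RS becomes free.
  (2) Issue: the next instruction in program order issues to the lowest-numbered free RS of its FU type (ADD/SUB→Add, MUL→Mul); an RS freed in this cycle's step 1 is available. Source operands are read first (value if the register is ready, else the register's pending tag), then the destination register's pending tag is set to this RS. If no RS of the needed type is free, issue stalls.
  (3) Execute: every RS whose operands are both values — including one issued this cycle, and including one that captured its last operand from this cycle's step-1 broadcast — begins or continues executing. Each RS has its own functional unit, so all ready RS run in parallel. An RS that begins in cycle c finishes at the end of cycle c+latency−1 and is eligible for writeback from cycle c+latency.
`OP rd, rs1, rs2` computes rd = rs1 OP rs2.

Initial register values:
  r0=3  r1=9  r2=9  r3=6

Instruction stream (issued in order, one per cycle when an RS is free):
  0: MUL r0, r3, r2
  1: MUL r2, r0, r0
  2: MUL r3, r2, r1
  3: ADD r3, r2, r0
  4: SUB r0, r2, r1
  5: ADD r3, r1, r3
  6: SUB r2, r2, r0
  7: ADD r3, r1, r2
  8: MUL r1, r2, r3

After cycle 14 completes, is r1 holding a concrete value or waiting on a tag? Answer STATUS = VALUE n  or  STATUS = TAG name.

STATUS = TAG Mul2

  c1: issue MUL r0<-Mul1  regs: r0:Mul1,r1:9,r2:9,r3:6
  c2: issue MUL r2<-Mul2  regs: r0:Mul1,r1:9,r2:Mul2,r3:6
  c3: stall  regs: r0:Mul1,r1:9,r2:Mul2,r3:6
  c4: stall  regs: r0:Mul1,r1:9,r2:Mul2,r3:6
  c5: CDB Mul1=54; issue MUL r3<-Mul1  regs: r0:54,r1:9,r2:Mul2,r3:Mul1
  c6: issue ADD r3<-Add1  regs: r0:54,r1:9,r2:Mul2,r3:Add1
  c7: issue SUB r0<-Add2  regs: r0:Add2,r1:9,r2:Mul2,r3:Add1
  c8: issue ADD r3<-Add3  regs: r0:Add2,r1:9,r2:Mul2,r3:Add3
  c9: CDB Mul2=2916; stall  regs: r0:Add2,r1:9,r2:2916,r3:Add3
  c10: stall  regs: r0:Add2,r1:9,r2:2916,r3:Add3
  c11: CDB Add1=2970; issue SUB r2<-Add1  regs: r0:Add2,r1:9,r2:Add1,r3:Add3
  c12: CDB Add2=2907; issue ADD r3<-Add2  regs: r0:2907,r1:9,r2:Add1,r3:Add2
  c13: CDB Add3=2979; issue MUL r1<-Mul2  regs: r0:2907,r1:Mul2,r2:Add1,r3:Add2
  c14: CDB Add1=9  regs: r0:2907,r1:Mul2,r2:9,r3:Add2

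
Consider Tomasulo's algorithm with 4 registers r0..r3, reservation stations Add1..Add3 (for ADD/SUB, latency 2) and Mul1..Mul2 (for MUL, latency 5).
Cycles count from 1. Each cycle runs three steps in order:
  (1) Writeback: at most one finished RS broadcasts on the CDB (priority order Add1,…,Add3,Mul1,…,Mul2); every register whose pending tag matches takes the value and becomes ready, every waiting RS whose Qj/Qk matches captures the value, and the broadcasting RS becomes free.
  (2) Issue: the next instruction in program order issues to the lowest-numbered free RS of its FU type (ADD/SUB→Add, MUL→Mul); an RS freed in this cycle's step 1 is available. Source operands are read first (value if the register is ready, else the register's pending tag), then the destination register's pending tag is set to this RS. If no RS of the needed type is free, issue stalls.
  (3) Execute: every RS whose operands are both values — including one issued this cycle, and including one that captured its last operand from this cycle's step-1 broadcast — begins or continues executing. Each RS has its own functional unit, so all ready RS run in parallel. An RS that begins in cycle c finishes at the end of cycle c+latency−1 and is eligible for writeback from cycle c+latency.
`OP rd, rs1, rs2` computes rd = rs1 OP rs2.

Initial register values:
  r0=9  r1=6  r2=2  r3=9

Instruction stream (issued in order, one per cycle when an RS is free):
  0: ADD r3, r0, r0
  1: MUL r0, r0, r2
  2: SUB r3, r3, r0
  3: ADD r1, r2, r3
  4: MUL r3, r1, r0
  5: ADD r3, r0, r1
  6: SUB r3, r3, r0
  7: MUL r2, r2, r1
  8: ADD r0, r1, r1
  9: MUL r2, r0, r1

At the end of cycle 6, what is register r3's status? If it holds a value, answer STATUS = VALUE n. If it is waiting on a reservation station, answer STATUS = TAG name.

STATUS = TAG Add3

cycle 1: issue ADD r3<-Add1 // r0:9,r1:6,r2:2,r3:Add1
cycle 2: issue MUL r0<-Mul1 // r0:Mul1,r1:6,r2:2,r3:Add1
cycle 3: CDB Add1=18; issue SUB r3<-Add1 // r0:Mul1,r1:6,r2:2,r3:Add1
cycle 4: issue ADD r1<-Add2 // r0:Mul1,r1:Add2,r2:2,r3:Add1
cycle 5: issue MUL r3<-Mul2 // r0:Mul1,r1:Add2,r2:2,r3:Mul2
cycle 6: issue ADD r3<-Add3 // r0:Mul1,r1:Add2,r2:2,r3:Add3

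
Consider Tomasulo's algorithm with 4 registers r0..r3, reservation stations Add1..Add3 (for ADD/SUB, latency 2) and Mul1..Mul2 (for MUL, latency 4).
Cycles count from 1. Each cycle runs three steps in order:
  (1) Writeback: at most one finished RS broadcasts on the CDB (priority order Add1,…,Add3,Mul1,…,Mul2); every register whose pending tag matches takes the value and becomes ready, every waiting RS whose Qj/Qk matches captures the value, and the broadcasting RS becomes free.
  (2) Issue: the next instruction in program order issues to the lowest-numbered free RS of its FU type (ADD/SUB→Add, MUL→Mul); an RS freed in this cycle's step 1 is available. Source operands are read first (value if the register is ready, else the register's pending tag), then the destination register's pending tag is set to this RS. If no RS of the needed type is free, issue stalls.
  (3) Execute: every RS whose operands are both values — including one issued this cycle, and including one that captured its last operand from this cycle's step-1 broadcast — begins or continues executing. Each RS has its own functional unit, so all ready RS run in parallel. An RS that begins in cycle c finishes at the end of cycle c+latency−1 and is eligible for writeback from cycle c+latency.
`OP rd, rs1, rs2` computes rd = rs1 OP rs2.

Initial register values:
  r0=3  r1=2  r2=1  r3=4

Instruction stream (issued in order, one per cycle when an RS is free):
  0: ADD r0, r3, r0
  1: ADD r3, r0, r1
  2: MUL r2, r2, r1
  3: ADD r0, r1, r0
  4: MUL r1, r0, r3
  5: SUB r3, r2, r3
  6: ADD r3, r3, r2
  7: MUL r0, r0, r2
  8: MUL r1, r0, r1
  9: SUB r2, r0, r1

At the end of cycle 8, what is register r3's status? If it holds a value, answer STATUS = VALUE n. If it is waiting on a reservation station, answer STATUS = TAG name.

STATUS = TAG Add2

  c1: issue ADD r0<-Add1  regs: r0:Add1,r1:2,r2:1,r3:4
  c2: issue ADD r3<-Add2  regs: r0:Add1,r1:2,r2:1,r3:Add2
  c3: CDB Add1=7; issue MUL r2<-Mul1  regs: r0:7,r1:2,r2:Mul1,r3:Add2
  c4: issue ADD r0<-Add1  regs: r0:Add1,r1:2,r2:Mul1,r3:Add2
  c5: CDB Add2=9; issue MUL r1<-Mul2  regs: r0:Add1,r1:Mul2,r2:Mul1,r3:9
  c6: CDB Add1=9; issue SUB r3<-Add1  regs: r0:9,r1:Mul2,r2:Mul1,r3:Add1
  c7: CDB Mul1=2; issue ADD r3<-Add2  regs: r0:9,r1:Mul2,r2:2,r3:Add2
  c8: issue MUL r0<-Mul1  regs: r0:Mul1,r1:Mul2,r2:2,r3:Add2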